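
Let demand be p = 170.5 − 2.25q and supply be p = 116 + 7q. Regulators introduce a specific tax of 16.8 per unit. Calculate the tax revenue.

68.47

Competitive equilibrium: 170.5 − 2.25q = 116 + 7q → q* = 5.8919, p* = 157.2432.
With the tax, the buyer price exceeds the seller price by 16.8: (170.5 − 2.25q) − (116 + 7q) = 16.8 → q' = 4.0757.
Tax revenue = 16.8 × 4.0757 = 68.47.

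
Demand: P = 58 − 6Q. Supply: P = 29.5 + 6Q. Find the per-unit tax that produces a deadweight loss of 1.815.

Competitive equilibrium: 58 − 6Q = 29.5 + 6Q → Q* = 2.375, P* = 43.75.
A tax t gives ΔQ = t/12 and wedge t, so DWL = t²/24.
t²/24 = 1.815 → t² = 43.56 → t = 6.6.

6.6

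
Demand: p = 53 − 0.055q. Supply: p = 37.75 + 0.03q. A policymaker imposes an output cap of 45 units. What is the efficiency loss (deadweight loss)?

Competitive equilibrium: 53 − 0.055q = 37.75 + 0.03q → q* = 179.4118, p* = 43.1324.
At q = 45: demand price = 53 − 0.055·45 = 50.525; supply price = 37.75 + 0.03·45 = 39.1.
Δq = 179.4118 − 45 = 134.4118; wedge = 50.525 − 39.1 = 11.425.
DWL = ½ × 134.4118 × 11.425 = 767.83.

767.83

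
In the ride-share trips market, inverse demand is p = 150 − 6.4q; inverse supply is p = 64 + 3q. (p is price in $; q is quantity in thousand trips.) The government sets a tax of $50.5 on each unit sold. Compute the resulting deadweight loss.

Competitive equilibrium: 150 − 6.4q = 64 + 3q → q* = 9.1489, p* = 91.4468.
With the tax, the buyer price exceeds the seller price by 50.5: (150 − 6.4q) − (64 + 3q) = 50.5 → q' = 3.7766.
Δq = 9.1489 − 3.7766 = 5.3723; the wedge equals the tax, 50.5.
Welfare loss = ½ × 5.3723 × 50.5 = $135.65 thousand.

$135.65 thousand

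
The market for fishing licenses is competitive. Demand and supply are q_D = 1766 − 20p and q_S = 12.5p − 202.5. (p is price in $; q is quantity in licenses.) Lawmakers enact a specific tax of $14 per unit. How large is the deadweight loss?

$753.85

In inverse form: demand p = 88.3 − 0.05q, supply p = 16.2 + 0.08q.
Competitive equilibrium: 88.3 − 0.05q = 16.2 + 0.08q → q* = 554.6154, p* = 60.5692.
With the tax, the buyer price exceeds the seller price by 14: (88.3 − 0.05q) − (16.2 + 0.08q) = 14 → q' = 446.9231.
Δq = 554.6154 − 446.9231 = 107.6923; the wedge equals the tax, 14.
DWL = ½ × 107.6923 × 14 = $753.85.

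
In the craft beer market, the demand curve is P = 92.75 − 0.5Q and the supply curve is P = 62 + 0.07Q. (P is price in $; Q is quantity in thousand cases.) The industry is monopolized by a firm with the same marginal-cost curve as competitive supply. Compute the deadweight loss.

$181.12 thousand

Competitive equilibrium: 92.75 − 0.5Q = 62 + 0.07Q → Q* = 53.9474, P* = 65.7763.
Marginal revenue: MR = 92.75 − Q. Set MR = MC: 92.75 − Q = 62 + 0.07Q → Q_m = 28.7383.
Price P_m = 92.75 − 0.5·28.7383 = 78.3809; MC(Q_m) = 62 + 0.07·28.7383 = 64.0117.
Competitive Q* = 53.9474, so ΔQ = 25.2091; wedge = 78.3809 − 64.0117 = 14.3692.
The triangle = ½ × 25.2091 × 14.3692 = $181.12 thousand.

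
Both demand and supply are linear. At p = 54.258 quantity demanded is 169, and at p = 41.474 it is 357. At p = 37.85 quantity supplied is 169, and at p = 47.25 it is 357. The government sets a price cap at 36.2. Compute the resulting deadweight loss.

1746.49

Demand slope = (41.474 − 54.258)/(357 − 169) = −0.068, so p = 65.75 − 0.068q.
Supply slope = (47.25 − 37.85)/(357 − 169) = 0.05, so p = 29.4 + 0.05q.
Competitive equilibrium: 65.75 − 0.068q = 29.4 + 0.05q → q* = 308.0508, p* = 44.8025.
At the ceiling p = 36.2, quantity supplied = (36.2 − 29.4)/0.05 = 136.
Willingness to pay at q' = 136: 65.75 − 0.068·136 = 56.502.
Δq = 308.0508 − 136 = 172.0508; wedge = 56.502 − 36.2 = 20.302.
Welfare loss = ½ × 172.0508 × 20.302 = 1746.49.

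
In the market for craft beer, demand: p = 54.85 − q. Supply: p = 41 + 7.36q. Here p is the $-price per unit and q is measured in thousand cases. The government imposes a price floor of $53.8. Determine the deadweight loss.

$1.54 thousand

Competitive equilibrium: 54.85 − q = 41 + 7.36q → q* = 1.6567, p* = 53.1933.
At the floor p = 53.8, quantity demanded = (54.85 − 53.8)/1 = 1.05.
Sellers' marginal cost at q' = 1.05: 41 + 7.36·1.05 = 48.728.
Δq = 1.6567 − 1.05 = 0.6067; wedge = 53.8 − 48.728 = 5.072.
The triangle = ½ × 0.6067 × 5.072 = $1.54 thousand.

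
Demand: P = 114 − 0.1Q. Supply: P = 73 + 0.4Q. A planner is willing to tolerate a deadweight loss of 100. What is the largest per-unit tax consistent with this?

10

Competitive equilibrium: 114 − 0.1Q = 73 + 0.4Q → Q* = 82, P* = 105.8.
A tax t gives ΔQ = t/0.5 and wedge t, so DWL = t²/1.
t²/1 = 100 → t² = 100 → t = 10.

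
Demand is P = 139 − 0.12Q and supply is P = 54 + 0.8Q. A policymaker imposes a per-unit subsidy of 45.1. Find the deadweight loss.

Competitive equilibrium: 139 − 0.12Q = 54 + 0.8Q → Q* = 92.3913, P* = 127.913.
The subsidy lowers effective supply by 45.1: P = 8.9 + 0.8Q.
New quantity: 139 − 0.12Q = 8.9 + 0.8Q → Q' = 141.413.
Overproduction ΔQ = 141.413 − 92.3913 = 49.0217; wedge = subsidy = 45.1.
Welfare loss = ½ × 49.0217 × 45.1 = 1105.44.

1105.44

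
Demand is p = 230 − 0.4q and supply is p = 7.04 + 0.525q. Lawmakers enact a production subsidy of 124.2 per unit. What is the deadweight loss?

8338.18

Competitive equilibrium: 230 − 0.4q = 7.04 + 0.525q → q* = 241.03784, p* = 133.58486.
The subsidy lowers effective supply by 124.2: p = 0.525q − 117.16.
New quantity: 230 − 0.4q = 0.525q − 117.16 → q' = 375.30811.
Overproduction Δq = 375.30811 − 241.03784 = 134.27027; wedge = subsidy = 124.2.
The triangle = ½ × 134.27027 × 124.2 = 8338.18.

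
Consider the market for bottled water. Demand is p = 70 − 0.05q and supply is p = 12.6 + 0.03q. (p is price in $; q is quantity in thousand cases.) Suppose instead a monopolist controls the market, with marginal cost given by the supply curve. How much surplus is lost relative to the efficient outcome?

$3046.19 thousand

Competitive equilibrium: 70 − 0.05q = 12.6 + 0.03q → q* = 717.5, p* = 34.125.
Marginal revenue: MR = 70 − 0.1q. Set MR = MC: 70 − 0.1q = 12.6 + 0.03q → q_m = 441.5385.
Price p_m = 70 − 0.05·441.5385 = 47.9231; MC(q_m) = 12.6 + 0.03·441.5385 = 25.8462.
Competitive q* = 717.5, so Δq = 275.9615; wedge = 47.9231 − 25.8462 = 22.0769.
Deadweight loss = ½ × 275.9615 × 22.0769 = $3046.19 thousand.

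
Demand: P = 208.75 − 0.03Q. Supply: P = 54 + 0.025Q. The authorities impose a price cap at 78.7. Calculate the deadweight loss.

91656.07

Competitive equilibrium: 208.75 − 0.03Q = 54 + 0.025Q → Q* = 2813.63636, P* = 124.34091.
At the ceiling P = 78.7, quantity supplied = (78.7 − 54)/0.025 = 988.
Willingness to pay at Q' = 988: 208.75 − 0.03·988 = 179.11.
ΔQ = 2813.63636 − 988 = 1825.63636; wedge = 179.11 − 78.7 = 100.41.
DWL = ½ × 1825.63636 × 100.41 = 91656.07.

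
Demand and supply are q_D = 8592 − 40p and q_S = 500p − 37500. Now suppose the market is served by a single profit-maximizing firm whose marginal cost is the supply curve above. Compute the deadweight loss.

83655.39

In inverse form: demand p = 214.8 − 0.025q, supply p = 75 + 0.002q.
Competitive equilibrium: 214.8 − 0.025q = 75 + 0.002q → q* = 5177.77778, p* = 85.35556.
Marginal revenue: MR = 214.8 − 0.05q. Set MR = MC: 214.8 − 0.05q = 75 + 0.002q → q_m = 2688.46154.
Price p_m = 214.8 − 0.025·2688.46154 = 147.58846; MC(q_m) = 75 + 0.002·2688.46154 = 80.37692.
Competitive q* = 5177.77778, so Δq = 2489.31624; wedge = 147.58846 − 80.37692 = 67.21154.
The triangle = ½ × 2489.31624 × 67.21154 = 83655.39.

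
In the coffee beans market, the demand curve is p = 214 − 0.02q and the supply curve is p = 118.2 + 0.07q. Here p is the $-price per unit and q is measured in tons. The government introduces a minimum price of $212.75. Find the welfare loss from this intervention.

$45175.17

Competitive equilibrium: 214 − 0.02q = 118.2 + 0.07q → q* = 1064.4444, p* = 192.7111.
At the floor p = 212.75, quantity demanded = (214 − 212.75)/0.02 = 62.5.
Sellers' marginal cost at q' = 62.5: 118.2 + 0.07·62.5 = 122.575.
Δq = 1064.4444 − 62.5 = 1001.9444; wedge = 212.75 − 122.575 = 90.175.
Deadweight loss = ½ × 1001.9444 × 90.175 = $45175.17.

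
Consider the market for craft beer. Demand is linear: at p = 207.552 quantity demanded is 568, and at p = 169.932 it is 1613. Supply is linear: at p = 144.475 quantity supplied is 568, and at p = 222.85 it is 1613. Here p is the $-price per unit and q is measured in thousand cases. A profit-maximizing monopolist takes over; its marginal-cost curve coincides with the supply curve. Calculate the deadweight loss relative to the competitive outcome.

$4297.54 thousand

Demand slope = (169.932 − 207.552)/(1613 − 568) = −0.036, so p = 228 − 0.036q.
Supply slope = (222.85 − 144.475)/(1613 − 568) = 0.075, so p = 101.875 + 0.075q.
Competitive equilibrium: 228 − 0.036q = 101.875 + 0.075q → q* = 1136.26126, p* = 187.09459.
Marginal revenue: MR = 228 − 0.072q. Set MR = MC: 228 − 0.072q = 101.875 + 0.075q → q_m = 857.9932.
Price p_m = 228 − 0.036·857.9932 = 197.11224; MC(q_m) = 101.875 + 0.075·857.9932 = 166.22449.
Competitive q* = 1136.26126, so Δq = 278.26806; wedge = 197.11224 − 166.22449 = 30.88775.
The triangle = ½ × 278.26806 × 30.88775 = $4297.54 thousand.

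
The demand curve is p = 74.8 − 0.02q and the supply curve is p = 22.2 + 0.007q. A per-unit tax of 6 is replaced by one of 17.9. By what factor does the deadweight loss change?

Competitive equilibrium: 74.8 − 0.02q = 22.2 + 0.007q → q* = 1948.1481, p* = 35.837.
For a per-unit tax t: Δq = t/0.027, so DWL = ½·t·(t/0.027) = t²/0.054.
At t = 6: DWL = 666.667. At t = 17.9: DWL = 5933.519.
Ratio = (17.9/6)² = 8.900.

8.900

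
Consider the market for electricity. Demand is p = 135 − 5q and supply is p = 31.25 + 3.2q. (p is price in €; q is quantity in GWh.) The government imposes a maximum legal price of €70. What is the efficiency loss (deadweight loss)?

Competitive equilibrium: 135 − 5q = 31.25 + 3.2q → q* = 12.6524, p* = 71.7378.
At the ceiling p = 70, quantity supplied = (70 − 31.25)/3.2 = 12.1094.
Willingness to pay at q' = 12.1094: 135 − 5·12.1094 = 74.453.
Δq = 12.6524 − 12.1094 = 0.543; wedge = 74.453 − 70 = 4.453.
The triangle = ½ × 0.543 × 4.453 = €1.21.

€1.21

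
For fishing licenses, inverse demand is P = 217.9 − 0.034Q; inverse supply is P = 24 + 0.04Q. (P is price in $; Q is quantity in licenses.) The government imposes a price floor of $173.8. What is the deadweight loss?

$64782.88

Competitive equilibrium: 217.9 − 0.034Q = 24 + 0.04Q → Q* = 2620.27027, P* = 128.81081.
At the floor P = 173.8, quantity demanded = (217.9 − 173.8)/0.034 = 1297.05882.
Sellers' marginal cost at Q' = 1297.05882: 24 + 0.04·1297.05882 = 75.88235.
ΔQ = 2620.27027 − 1297.05882 = 1323.21145; wedge = 173.8 − 75.88235 = 97.91765.
DWL = ½ × 1323.21145 × 97.91765 = $64782.88.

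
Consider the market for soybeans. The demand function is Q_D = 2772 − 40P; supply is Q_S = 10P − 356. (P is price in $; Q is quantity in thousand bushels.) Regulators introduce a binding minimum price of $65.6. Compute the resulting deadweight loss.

$924.16 thousand

In inverse form: demand P = 69.3 − 0.025Q, supply P = 35.6 + 0.1Q.
Competitive equilibrium: 69.3 − 0.025Q = 35.6 + 0.1Q → Q* = 269.6, P* = 62.56.
At the floor P = 65.6, quantity demanded = (69.3 − 65.6)/0.025 = 148.
Sellers' marginal cost at Q' = 148: 35.6 + 0.1·148 = 50.4.
ΔQ = 269.6 − 148 = 121.6; wedge = 65.6 − 50.4 = 15.2.
Welfare loss = ½ × 121.6 × 15.2 = $924.16 thousand.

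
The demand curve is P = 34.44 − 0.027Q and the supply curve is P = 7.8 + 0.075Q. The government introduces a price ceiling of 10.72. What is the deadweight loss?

2518.99

Competitive equilibrium: 34.44 − 0.027Q = 7.8 + 0.075Q → Q* = 261.1765, P* = 27.3882.
At the ceiling P = 10.72, quantity supplied = (10.72 − 7.8)/0.075 = 38.9333.
Willingness to pay at Q' = 38.9333: 34.44 − 0.027·38.9333 = 33.3888.
ΔQ = 261.1765 − 38.9333 = 222.2432; wedge = 33.3888 − 10.72 = 22.6688.
The triangle = ½ × 222.2432 × 22.6688 = 2518.99.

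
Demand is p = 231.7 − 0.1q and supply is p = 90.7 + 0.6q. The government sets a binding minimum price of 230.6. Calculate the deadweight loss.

Competitive equilibrium: 231.7 − 0.1q = 90.7 + 0.6q → q* = 201.42857, p* = 211.55714.
At the floor p = 230.6, quantity demanded = (231.7 − 230.6)/0.1 = 11.
Sellers' marginal cost at q' = 11: 90.7 + 0.6·11 = 97.3.
Δq = 201.42857 − 11 = 190.42857; wedge = 230.6 − 97.3 = 133.3.
DWL = ½ × 190.42857 × 133.3 = 12692.06.

12692.06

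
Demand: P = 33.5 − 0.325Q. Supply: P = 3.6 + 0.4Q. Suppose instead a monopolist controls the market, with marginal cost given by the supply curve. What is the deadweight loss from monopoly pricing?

Competitive equilibrium: 33.5 − 0.325Q = 3.6 + 0.4Q → Q* = 41.2414, P* = 20.0966.
Marginal revenue: MR = 33.5 − 0.65Q. Set MR = MC: 33.5 − 0.65Q = 3.6 + 0.4Q → Q_m = 28.4762.
Price P_m = 33.5 − 0.325·28.4762 = 24.2452; MC(Q_m) = 3.6 + 0.4·28.4762 = 14.9905.
Competitive Q* = 41.2414, so ΔQ = 12.7652; wedge = 24.2452 − 14.9905 = 9.2547.
DWL = ½ × 12.7652 × 9.2547 = 59.07.

59.07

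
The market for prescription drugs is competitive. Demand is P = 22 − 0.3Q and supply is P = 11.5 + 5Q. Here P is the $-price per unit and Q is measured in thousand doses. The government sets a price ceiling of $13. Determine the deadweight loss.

$7.49 thousand

Competitive equilibrium: 22 − 0.3Q = 11.5 + 5Q → Q* = 1.9811, P* = 21.4057.
At the ceiling P = 13, quantity supplied = (13 − 11.5)/5 = 0.3.
Willingness to pay at Q' = 0.3: 22 − 0.3·0.3 = 21.91.
ΔQ = 1.9811 − 0.3 = 1.6811; wedge = 21.91 − 13 = 8.91.
DWL = ½ × 1.6811 × 8.91 = $7.49 thousand.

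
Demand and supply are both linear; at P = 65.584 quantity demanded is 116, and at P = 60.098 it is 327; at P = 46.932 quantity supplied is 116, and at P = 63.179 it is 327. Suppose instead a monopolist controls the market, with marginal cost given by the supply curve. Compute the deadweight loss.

184.65

Demand slope = (60.098 − 65.584)/(327 − 116) = −0.026, so P = 68.6 − 0.026Q.
Supply slope = (63.179 − 46.932)/(327 − 116) = 0.077, so P = 38 + 0.077Q.
Competitive equilibrium: 68.6 − 0.026Q = 38 + 0.077Q → Q* = 297.0874, P* = 60.8757.
Marginal revenue: MR = 68.6 − 0.052Q. Set MR = MC: 68.6 − 0.052Q = 38 + 0.077Q → Q_m = 237.2093.
Price P_m = 68.6 − 0.026·237.2093 = 62.4326; MC(Q_m) = 38 + 0.077·237.2093 = 56.2651.
Competitive Q* = 297.0874, so ΔQ = 59.8781; wedge = 62.4326 − 56.2651 = 6.1675.
The triangle = ½ × 59.8781 × 6.1675 = 184.65.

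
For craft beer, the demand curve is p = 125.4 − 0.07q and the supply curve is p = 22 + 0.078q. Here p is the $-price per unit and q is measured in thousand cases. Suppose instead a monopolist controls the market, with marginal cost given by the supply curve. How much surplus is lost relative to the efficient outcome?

Competitive equilibrium: 125.4 − 0.07q = 22 + 0.078q → q* = 698.6486, p* = 76.4946.
Marginal revenue: MR = 125.4 − 0.14q. Set MR = MC: 125.4 − 0.14q = 22 + 0.078q → q_m = 474.3119.
Price p_m = 125.4 − 0.07·474.3119 = 92.1982; MC(q_m) = 22 + 0.078·474.3119 = 58.9963.
Competitive q* = 698.6486, so Δq = 224.3367; wedge = 92.1982 − 58.9963 = 33.2019.
Welfare loss = ½ × 224.3367 × 33.2019 = $3724.20 thousand.

$3724.20 thousand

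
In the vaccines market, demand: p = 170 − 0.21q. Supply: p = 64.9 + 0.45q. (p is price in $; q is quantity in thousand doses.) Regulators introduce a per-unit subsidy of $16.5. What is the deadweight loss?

$206.25 thousand

Competitive equilibrium: 170 − 0.21q = 64.9 + 0.45q → q* = 159.2424, p* = 136.5591.
The subsidy lowers effective supply by 16.5: p = 48.4 + 0.45q.
New quantity: 170 − 0.21q = 48.4 + 0.45q → q' = 184.2424.
Overproduction Δq = 184.2424 − 159.2424 = 25; wedge = subsidy = 16.5.
DWL = ½ × 25 × 16.5 = $206.25 thousand.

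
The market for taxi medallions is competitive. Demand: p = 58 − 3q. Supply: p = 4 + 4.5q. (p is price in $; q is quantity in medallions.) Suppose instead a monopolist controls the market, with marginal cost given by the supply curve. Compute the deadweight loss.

Competitive equilibrium: 58 − 3q = 4 + 4.5q → q* = 7.2, p* = 36.4.
Marginal revenue: MR = 58 − 6q. Set MR = MC: 58 − 6q = 4 + 4.5q → q_m = 5.1429.
Price p_m = 58 − 3·5.1429 = 42.5713; MC(q_m) = 4 + 4.5·5.1429 = 27.1431.
Competitive q* = 7.2, so Δq = 2.0571; wedge = 42.5713 − 27.1431 = 15.4282.
DWL = ½ × 2.0571 × 15.4282 = $15.87.

$15.87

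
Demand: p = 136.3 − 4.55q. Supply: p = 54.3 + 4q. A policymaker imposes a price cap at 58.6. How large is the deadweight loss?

Competitive equilibrium: 136.3 − 4.55q = 54.3 + 4q → q* = 9.5906, p* = 92.6626.
At the ceiling p = 58.6, quantity supplied = (58.6 − 54.3)/4 = 1.075.
Willingness to pay at q' = 1.075: 136.3 − 4.55·1.075 = 131.4088.
Δq = 9.5906 − 1.075 = 8.5156; wedge = 131.4088 − 58.6 = 72.8088.
The triangle = ½ × 8.5156 × 72.8088 = 310.01.

310.01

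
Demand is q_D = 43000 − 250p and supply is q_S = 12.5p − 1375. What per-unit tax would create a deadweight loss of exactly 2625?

In inverse form: demand p = 172 − 0.004q, supply p = 110 + 0.08q.
Competitive equilibrium: 172 − 0.004q = 110 + 0.08q → q* = 738.0952, p* = 169.0476.
A tax t gives Δq = t/0.084 and wedge t, so DWL = t²/0.168.
t²/0.168 = 2625 → t² = 441 → t = 21.

21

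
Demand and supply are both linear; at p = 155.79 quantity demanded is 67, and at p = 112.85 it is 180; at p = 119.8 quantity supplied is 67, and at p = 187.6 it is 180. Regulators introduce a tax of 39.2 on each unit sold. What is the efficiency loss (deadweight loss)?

784

Demand slope = (112.85 − 155.79)/(180 − 67) = −0.38, so p = 181.25 − 0.38q.
Supply slope = (187.6 − 119.8)/(180 − 67) = 0.6, so p = 79.6 + 0.6q.
Competitive equilibrium: 181.25 − 0.38q = 79.6 + 0.6q → q* = 103.7245, p* = 141.8347.
With the tax, the buyer price exceeds the seller price by 39.2: (181.25 − 0.38q) − (79.6 + 0.6q) = 39.2 → q' = 63.7245.
Δq = 103.7245 − 63.7245 = 40; the wedge equals the tax, 39.2.
The triangle = ½ × 40 × 39.2 = 784.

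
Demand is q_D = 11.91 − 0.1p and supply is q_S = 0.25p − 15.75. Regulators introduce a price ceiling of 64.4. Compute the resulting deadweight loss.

93.62

In inverse form: demand p = 119.1 − 10q, supply p = 63 + 4q.
Competitive equilibrium: 119.1 − 10q = 63 + 4q → q* = 4.0071, p* = 79.0286.
At the ceiling p = 64.4, quantity supplied = (64.4 − 63)/4 = 0.35.
Willingness to pay at q' = 0.35: 119.1 − 10·0.35 = 115.6.
Δq = 4.0071 − 0.35 = 3.6571; wedge = 115.6 − 64.4 = 51.2.
The triangle = ½ × 3.6571 × 51.2 = 93.62.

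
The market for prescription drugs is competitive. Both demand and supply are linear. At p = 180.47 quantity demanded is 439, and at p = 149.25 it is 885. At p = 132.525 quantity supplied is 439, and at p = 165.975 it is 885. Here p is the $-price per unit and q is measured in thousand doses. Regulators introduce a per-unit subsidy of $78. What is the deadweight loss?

Demand slope = (149.25 − 180.47)/(885 − 439) = −0.07, so p = 211.2 − 0.07q.
Supply slope = (165.975 − 132.525)/(885 − 439) = 0.075, so p = 99.6 + 0.075q.
Competitive equilibrium: 211.2 − 0.07q = 99.6 + 0.075q → q* = 769.6552, p* = 157.3241.
The subsidy lowers effective supply by 78: p = 21.6 + 0.075q.
New quantity: 211.2 − 0.07q = 21.6 + 0.075q → q' = 1307.5862.
Overproduction Δq = 1307.5862 − 769.6552 = 537.931; wedge = subsidy = 78.
Welfare loss = ½ × 537.931 × 78 = $20979.31 thousand.

$20979.31 thousand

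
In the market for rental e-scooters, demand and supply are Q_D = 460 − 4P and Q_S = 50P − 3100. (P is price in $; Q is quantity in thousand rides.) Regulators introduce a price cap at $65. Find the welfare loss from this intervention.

In inverse form: demand P = 115 − 0.25Q, supply P = 62 + 0.02Q.
Competitive equilibrium: 115 − 0.25Q = 62 + 0.02Q → Q* = 196.2963, P* = 65.9259.
At the ceiling P = 65, quantity supplied = (65 − 62)/0.02 = 150.
Willingness to pay at Q' = 150: 115 − 0.25·150 = 77.5.
ΔQ = 196.2963 − 150 = 46.2963; wedge = 77.5 − 65 = 12.5.
Welfare loss = ½ × 46.2963 × 12.5 = $289.35 thousand.

$289.35 thousand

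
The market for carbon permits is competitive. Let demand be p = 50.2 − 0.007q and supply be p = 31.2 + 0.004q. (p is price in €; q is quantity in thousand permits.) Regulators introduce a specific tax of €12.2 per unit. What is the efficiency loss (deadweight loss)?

€6765.45 thousand

Competitive equilibrium: 50.2 − 0.007q = 31.2 + 0.004q → q* = 1727.2727, p* = 38.1091.
With the tax, the buyer price exceeds the seller price by 12.2: (50.2 − 0.007q) − (31.2 + 0.004q) = 12.2 → q' = 618.1818.
Δq = 1727.2727 − 618.1818 = 1109.0909; the wedge equals the tax, 12.2.
DWL = ½ × 1109.0909 × 12.2 = €6765.45 thousand.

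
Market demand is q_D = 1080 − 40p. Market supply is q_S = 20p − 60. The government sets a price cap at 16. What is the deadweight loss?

135

In inverse form: demand p = 27 − 0.025q, supply p = 3 + 0.05q.
Competitive equilibrium: 27 − 0.025q = 3 + 0.05q → q* = 320, p* = 19.
At the ceiling p = 16, quantity supplied = (16 − 3)/0.05 = 260.
Willingness to pay at q' = 260: 27 − 0.025·260 = 20.5.
Δq = 320 − 260 = 60; wedge = 20.5 − 16 = 4.5.
Welfare loss = ½ × 60 × 4.5 = 135.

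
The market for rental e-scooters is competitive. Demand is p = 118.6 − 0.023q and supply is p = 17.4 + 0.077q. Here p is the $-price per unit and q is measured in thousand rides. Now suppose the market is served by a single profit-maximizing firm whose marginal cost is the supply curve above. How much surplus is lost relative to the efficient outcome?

$1790.51 thousand

Competitive equilibrium: 118.6 − 0.023q = 17.4 + 0.077q → q* = 1012, p* = 95.324.
Marginal revenue: MR = 118.6 − 0.046q. Set MR = MC: 118.6 − 0.046q = 17.4 + 0.077q → q_m = 822.7642.
Price p_m = 118.6 − 0.023·822.7642 = 99.6764; MC(q_m) = 17.4 + 0.077·822.7642 = 80.7528.
Competitive q* = 1012, so Δq = 189.2358; wedge = 99.6764 − 80.7528 = 18.9236.
Deadweight loss = ½ × 189.2358 × 18.9236 = $1790.51 thousand.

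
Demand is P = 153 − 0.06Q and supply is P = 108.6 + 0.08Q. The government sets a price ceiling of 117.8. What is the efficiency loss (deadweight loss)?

Competitive equilibrium: 153 − 0.06Q = 108.6 + 0.08Q → Q* = 317.1429, P* = 133.9714.
At the ceiling P = 117.8, quantity supplied = (117.8 − 108.6)/0.08 = 115.
Willingness to pay at Q' = 115: 153 − 0.06·115 = 146.1.
ΔQ = 317.1429 − 115 = 202.1429; wedge = 146.1 − 117.8 = 28.3.
DWL = ½ × 202.1429 × 28.3 = 2860.32.

2860.32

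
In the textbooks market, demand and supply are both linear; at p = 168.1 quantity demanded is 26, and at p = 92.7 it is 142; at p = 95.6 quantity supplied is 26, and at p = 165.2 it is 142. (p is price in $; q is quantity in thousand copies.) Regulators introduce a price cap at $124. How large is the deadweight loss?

$71.11 thousand

Demand slope = (92.7 − 168.1)/(142 − 26) = −0.65, so p = 185 − 0.65q.
Supply slope = (165.2 − 95.6)/(142 − 26) = 0.6, so p = 80 + 0.6q.
Competitive equilibrium: 185 − 0.65q = 80 + 0.6q → q* = 84, p* = 130.4.
At the ceiling p = 124, quantity supplied = (124 − 80)/0.6 = 73.3333.
Willingness to pay at q' = 73.3333: 185 − 0.65·73.3333 = 137.3334.
Δq = 84 − 73.3333 = 10.6667; wedge = 137.3334 − 124 = 13.3334.
Welfare loss = ½ × 10.6667 × 13.3334 = $71.11 thousand.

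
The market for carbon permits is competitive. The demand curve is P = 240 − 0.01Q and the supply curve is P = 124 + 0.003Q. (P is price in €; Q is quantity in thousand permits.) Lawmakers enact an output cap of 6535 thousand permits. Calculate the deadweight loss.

€37068.92 thousand

Competitive equilibrium: 240 − 0.01Q = 124 + 0.003Q → Q* = 8923.0769, P* = 150.7692.
At Q = 6535: demand price = 240 − 0.01·6535 = 174.65; supply price = 124 + 0.003·6535 = 143.605.
ΔQ = 8923.0769 − 6535 = 2388.0769; wedge = 174.65 − 143.605 = 31.045.
DWL = ½ × 2388.0769 × 31.045 = €37068.92 thousand.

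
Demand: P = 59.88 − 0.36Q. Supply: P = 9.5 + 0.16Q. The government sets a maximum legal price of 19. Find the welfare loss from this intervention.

Competitive equilibrium: 59.88 − 0.36Q = 9.5 + 0.16Q → Q* = 96.8846, P* = 25.0015.
At the ceiling P = 19, quantity supplied = (19 − 9.5)/0.16 = 59.375.
Willingness to pay at Q' = 59.375: 59.88 − 0.36·59.375 = 38.505.
ΔQ = 96.8846 − 59.375 = 37.5096; wedge = 38.505 − 19 = 19.505.
Welfare loss = ½ × 37.5096 × 19.505 = 365.81.

365.81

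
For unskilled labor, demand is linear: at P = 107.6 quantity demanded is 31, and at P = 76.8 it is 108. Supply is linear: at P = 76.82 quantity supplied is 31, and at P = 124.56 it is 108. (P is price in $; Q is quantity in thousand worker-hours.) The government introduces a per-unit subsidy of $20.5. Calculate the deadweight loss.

Demand slope = (76.8 − 107.6)/(108 − 31) = −0.4, so P = 120 − 0.4Q.
Supply slope = (124.56 − 76.82)/(108 − 31) = 0.62, so P = 57.6 + 0.62Q.
Competitive equilibrium: 120 − 0.4Q = 57.6 + 0.62Q → Q* = 61.1765, P* = 95.5294.
The subsidy lowers effective supply by 20.5: P = 37.1 + 0.62Q.
New quantity: 120 − 0.4Q = 37.1 + 0.62Q → Q' = 81.2745.
Overproduction ΔQ = 81.2745 − 61.1765 = 20.098; wedge = subsidy = 20.5.
The triangle = ½ × 20.098 × 20.5 = $206 thousand.

$206 thousand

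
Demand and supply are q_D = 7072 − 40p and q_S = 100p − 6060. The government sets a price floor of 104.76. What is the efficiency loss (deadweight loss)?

In inverse form: demand p = 176.8 − 0.025q, supply p = 60.6 + 0.01q.
Competitive equilibrium: 176.8 − 0.025q = 60.6 + 0.01q → q* = 3320, p* = 93.8.
At the floor p = 104.76, quantity demanded = (176.8 − 104.76)/0.025 = 2881.6.
Sellers' marginal cost at q' = 2881.6: 60.6 + 0.01·2881.6 = 89.416.
Δq = 3320 − 2881.6 = 438.4; wedge = 104.76 − 89.416 = 15.344.
Deadweight loss = ½ × 438.4 × 15.344 = 3363.40.

3363.40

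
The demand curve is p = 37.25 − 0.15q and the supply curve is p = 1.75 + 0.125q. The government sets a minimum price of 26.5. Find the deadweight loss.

453.41

Competitive equilibrium: 37.25 − 0.15q = 1.75 + 0.125q → q* = 129.0909, p* = 17.8864.
At the floor p = 26.5, quantity demanded = (37.25 − 26.5)/0.15 = 71.6667.
Sellers' marginal cost at q' = 71.6667: 1.75 + 0.125·71.6667 = 10.7083.
Δq = 129.0909 − 71.6667 = 57.4242; wedge = 26.5 − 10.7083 = 15.7917.
DWL = ½ × 57.4242 × 15.7917 = 453.41.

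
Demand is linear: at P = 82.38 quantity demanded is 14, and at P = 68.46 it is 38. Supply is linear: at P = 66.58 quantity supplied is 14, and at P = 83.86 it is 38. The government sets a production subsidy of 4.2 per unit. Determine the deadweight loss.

Demand slope = (68.46 − 82.38)/(38 − 14) = −0.58, so P = 90.5 − 0.58Q.
Supply slope = (83.86 − 66.58)/(38 − 14) = 0.72, so P = 56.5 + 0.72Q.
Competitive equilibrium: 90.5 − 0.58Q = 56.5 + 0.72Q → Q* = 26.1538, P* = 75.3308.
The subsidy lowers effective supply by 4.2: P = 52.3 + 0.72Q.
New quantity: 90.5 − 0.58Q = 52.3 + 0.72Q → Q' = 29.3846.
Overproduction ΔQ = 29.3846 − 26.1538 = 3.2308; wedge = subsidy = 4.2.
The triangle = ½ × 3.2308 × 4.2 = 6.78.

6.78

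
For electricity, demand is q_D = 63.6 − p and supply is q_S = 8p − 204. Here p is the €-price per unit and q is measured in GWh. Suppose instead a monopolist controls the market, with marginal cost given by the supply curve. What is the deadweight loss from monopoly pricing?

In inverse form: demand p = 63.6 − q, supply p = 25.5 + 0.125q.
Competitive equilibrium: 63.6 − q = 25.5 + 0.125q → q* = 33.8667, p* = 29.7333.
Marginal revenue: MR = 63.6 − 2q. Set MR = MC: 63.6 − 2q = 25.5 + 0.125q → q_m = 17.9294.
Price p_m = 63.6 − 1·17.9294 = 45.6706; MC(q_m) = 25.5 + 0.125·17.9294 = 27.7412.
Competitive q* = 33.8667, so Δq = 15.9373; wedge = 45.6706 − 27.7412 = 17.9294.
The triangle = ½ × 15.9373 × 17.9294 = €142.87.

€142.87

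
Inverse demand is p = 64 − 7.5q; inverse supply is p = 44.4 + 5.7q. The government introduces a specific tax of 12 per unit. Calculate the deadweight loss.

Competitive equilibrium: 64 − 7.5q = 44.4 + 5.7q → q* = 1.4848, p* = 52.8636.
With the tax, the buyer price exceeds the seller price by 12: (64 − 7.5q) − (44.4 + 5.7q) = 12 → q' = 0.5758.
Δq = 1.4848 − 0.5758 = 0.909; the wedge equals the tax, 12.
The triangle = ½ × 0.909 × 12 = 5.45.

5.45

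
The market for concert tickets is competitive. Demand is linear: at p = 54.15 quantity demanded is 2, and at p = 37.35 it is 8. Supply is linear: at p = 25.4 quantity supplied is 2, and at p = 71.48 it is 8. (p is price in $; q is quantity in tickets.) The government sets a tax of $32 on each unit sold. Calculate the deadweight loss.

Demand slope = (37.35 − 54.15)/(8 − 2) = −2.8, so p = 59.75 − 2.8q.
Supply slope = (71.48 − 25.4)/(8 − 2) = 7.68, so p = 10.04 + 7.68q.
Competitive equilibrium: 59.75 − 2.8q = 10.04 + 7.68q → q* = 4.7433, p* = 46.4687.
With the tax, the buyer price exceeds the seller price by 32: (59.75 − 2.8q) − (10.04 + 7.68q) = 32 → q' = 1.6899.
Δq = 4.7433 − 1.6899 = 3.0534; the wedge equals the tax, 32.
DWL = ½ × 3.0534 × 32 = $48.85.

$48.85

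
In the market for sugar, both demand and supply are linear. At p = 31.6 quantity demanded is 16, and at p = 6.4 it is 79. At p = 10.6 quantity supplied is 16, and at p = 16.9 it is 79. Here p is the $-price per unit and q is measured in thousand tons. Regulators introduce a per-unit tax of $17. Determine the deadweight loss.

$289 thousand

Demand slope = (6.4 − 31.6)/(79 − 16) = −0.4, so p = 38 − 0.4q.
Supply slope = (16.9 − 10.6)/(79 − 16) = 0.1, so p = 9 + 0.1q.
Competitive equilibrium: 38 − 0.4q = 9 + 0.1q → q* = 58, p* = 14.8.
With the tax, the buyer price exceeds the seller price by 17: (38 − 0.4q) − (9 + 0.1q) = 17 → q' = 24.
Δq = 58 − 24 = 34; the wedge equals the tax, 17.
DWL = ½ × 34 × 17 = $289 thousand.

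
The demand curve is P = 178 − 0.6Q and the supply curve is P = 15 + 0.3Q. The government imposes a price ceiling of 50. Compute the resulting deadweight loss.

Competitive equilibrium: 178 − 0.6Q = 15 + 0.3Q → Q* = 181.1111, P* = 69.3333.
At the ceiling P = 50, quantity supplied = (50 − 15)/0.3 = 116.6667.
Willingness to pay at Q' = 116.6667: 178 − 0.6·116.6667 = 108.
ΔQ = 181.1111 − 116.6667 = 64.4444; wedge = 108 − 50 = 58.
DWL = ½ × 64.4444 × 58 = 1868.89.

1868.89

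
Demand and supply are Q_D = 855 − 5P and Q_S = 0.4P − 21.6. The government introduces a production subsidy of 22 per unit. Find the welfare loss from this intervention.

89.63

In inverse form: demand P = 171 − 0.2Q, supply P = 54 + 2.5Q.
Competitive equilibrium: 171 − 0.2Q = 54 + 2.5Q → Q* = 43.3333, P* = 162.3333.
The subsidy lowers effective supply by 22: P = 32 + 2.5Q.
New quantity: 171 − 0.2Q = 32 + 2.5Q → Q' = 51.4815.
Overproduction ΔQ = 51.4815 − 43.3333 = 8.1482; wedge = subsidy = 22.
The triangle = ½ × 8.1482 × 22 = 89.63.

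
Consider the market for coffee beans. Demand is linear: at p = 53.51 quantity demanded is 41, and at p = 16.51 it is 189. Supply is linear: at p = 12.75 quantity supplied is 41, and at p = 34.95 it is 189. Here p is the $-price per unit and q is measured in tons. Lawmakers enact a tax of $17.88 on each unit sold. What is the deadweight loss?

$399.618

Demand slope = (16.51 − 53.51)/(189 − 41) = −0.25, so p = 63.76 − 0.25q.
Supply slope = (34.95 − 12.75)/(189 − 41) = 0.15, so p = 6.6 + 0.15q.
Competitive equilibrium: 63.76 − 0.25q = 6.6 + 0.15q → q* = 142.9, p* = 28.035.
With the tax, the buyer price exceeds the seller price by 17.88: (63.76 − 0.25q) − (6.6 + 0.15q) = 17.88 → q' = 98.2.
Δq = 142.9 − 98.2 = 44.7; the wedge equals the tax, 17.88.
Deadweight loss = ½ × 44.7 × 17.88 = $399.618.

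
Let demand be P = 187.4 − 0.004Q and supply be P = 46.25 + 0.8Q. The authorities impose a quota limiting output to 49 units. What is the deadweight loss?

6438.98

Competitive equilibrium: 187.4 − 0.004Q = 46.25 + 0.8Q → Q* = 175.5597, P* = 186.6978.
At Q = 49: demand price = 187.4 − 0.004·49 = 187.204; supply price = 46.25 + 0.8·49 = 85.45.
ΔQ = 175.5597 − 49 = 126.5597; wedge = 187.204 − 85.45 = 101.754.
Welfare loss = ½ × 126.5597 × 101.754 = 6438.98.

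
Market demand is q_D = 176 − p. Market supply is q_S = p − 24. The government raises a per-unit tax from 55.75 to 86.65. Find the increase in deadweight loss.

1100.04

In inverse form: demand p = 176 − q, supply p = 24 + q.
Competitive equilibrium: 176 − q = 24 + q → q* = 76, p* = 100.
For a per-unit tax t: Δq = t/2, so DWL = ½·t·(t/2) = t²/4.
At t = 55.75: DWL = 777.016. At t = 86.65: DWL = 1877.056.
Increase = 1877.056 − 777.016 = 1100.04.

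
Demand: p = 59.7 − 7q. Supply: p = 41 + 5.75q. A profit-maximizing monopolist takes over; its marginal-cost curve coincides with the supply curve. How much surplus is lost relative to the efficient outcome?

1.72

Competitive equilibrium: 59.7 − 7q = 41 + 5.75q → q* = 1.4667, p* = 49.4333.
Marginal revenue: MR = 59.7 − 14q. Set MR = MC: 59.7 − 14q = 41 + 5.75q → q_m = 0.9468.
Price p_m = 59.7 − 7·0.9468 = 53.0724; MC(q_m) = 41 + 5.75·0.9468 = 46.4441.
Competitive q* = 1.4667, so Δq = 0.5199; wedge = 53.0724 − 46.4441 = 6.6283.
DWL = ½ × 0.5199 × 6.6283 = 1.72.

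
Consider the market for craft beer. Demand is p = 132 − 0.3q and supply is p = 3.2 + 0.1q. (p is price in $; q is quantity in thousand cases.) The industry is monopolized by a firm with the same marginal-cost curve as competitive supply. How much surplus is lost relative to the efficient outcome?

Competitive equilibrium: 132 − 0.3q = 3.2 + 0.1q → q* = 322, p* = 35.4.
Marginal revenue: MR = 132 − 0.6q. Set MR = MC: 132 − 0.6q = 3.2 + 0.1q → q_m = 184.
Price p_m = 132 − 0.3·184 = 76.8; MC(q_m) = 3.2 + 0.1·184 = 21.6.
Competitive q* = 322, so Δq = 138; wedge = 76.8 − 21.6 = 55.2.
DWL = ½ × 138 × 55.2 = $3808.80 thousand.

$3808.80 thousand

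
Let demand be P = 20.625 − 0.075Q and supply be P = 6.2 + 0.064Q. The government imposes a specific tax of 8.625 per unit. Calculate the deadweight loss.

Competitive equilibrium: 20.625 − 0.075Q = 6.2 + 0.064Q → Q* = 103.777, P* = 12.8417.
With the tax, the buyer price exceeds the seller price by 8.625: (20.625 − 0.075Q) − (6.2 + 0.064Q) = 8.625 → Q' = 41.7266.
ΔQ = 103.777 − 41.7266 = 62.0504; the wedge equals the tax, 8.625.
Welfare loss = ½ × 62.0504 × 8.625 = 267.59.

267.59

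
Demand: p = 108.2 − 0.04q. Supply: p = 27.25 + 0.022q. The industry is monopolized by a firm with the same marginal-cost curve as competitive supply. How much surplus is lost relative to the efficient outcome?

Competitive equilibrium: 108.2 − 0.04q = 27.25 + 0.022q → q* = 1305.6452, p* = 55.9742.
Marginal revenue: MR = 108.2 − 0.08q. Set MR = MC: 108.2 − 0.08q = 27.25 + 0.022q → q_m = 793.6275.
Price p_m = 108.2 − 0.04·793.6275 = 76.4549; MC(q_m) = 27.25 + 0.022·793.6275 = 44.7098.
Competitive q* = 1305.6452, so Δq = 512.0177; wedge = 76.4549 − 44.7098 = 31.7451.
The triangle = ½ × 512.0177 × 31.7451 = 8127.03.

8127.03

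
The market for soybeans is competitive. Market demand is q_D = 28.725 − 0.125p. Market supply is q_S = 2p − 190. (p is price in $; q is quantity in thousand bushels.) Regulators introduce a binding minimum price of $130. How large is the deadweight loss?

In inverse form: demand p = 229.8 − 8q, supply p = 95 + 0.5q.
Competitive equilibrium: 229.8 − 8q = 95 + 0.5q → q* = 15.8588, p* = 102.9294.
At the floor p = 130, quantity demanded = (229.8 − 130)/8 = 12.475.
Sellers' marginal cost at q' = 12.475: 95 + 0.5·12.475 = 101.2375.
Δq = 15.8588 − 12.475 = 3.3838; wedge = 130 − 101.2375 = 28.7625.
The triangle = ½ × 3.3838 × 28.7625 = $48.66 thousand.

$48.66 thousand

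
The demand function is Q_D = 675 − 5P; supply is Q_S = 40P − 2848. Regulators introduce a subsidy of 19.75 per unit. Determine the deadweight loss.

In inverse form: demand P = 135 − 0.2Q, supply P = 71.2 + 0.025Q.
Competitive equilibrium: 135 − 0.2Q = 71.2 + 0.025Q → Q* = 283.55556, P* = 78.28889.
The subsidy lowers effective supply by 19.75: P = 51.45 + 0.025Q.
New quantity: 135 − 0.2Q = 51.45 + 0.025Q → Q' = 371.33333.
Overproduction ΔQ = 371.33333 − 283.55556 = 87.77777; wedge = subsidy = 19.75.
DWL = ½ × 87.77777 × 19.75 = 866.81.

866.81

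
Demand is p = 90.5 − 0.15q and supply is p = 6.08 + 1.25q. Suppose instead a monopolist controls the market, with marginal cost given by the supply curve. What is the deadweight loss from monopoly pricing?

Competitive equilibrium: 90.5 − 0.15q = 6.08 + 1.25q → q* = 60.3, p* = 81.455.
Marginal revenue: MR = 90.5 − 0.3q. Set MR = MC: 90.5 − 0.3q = 6.08 + 1.25q → q_m = 54.4645.
Price p_m = 90.5 − 0.15·54.4645 = 82.3303; MC(q_m) = 6.08 + 1.25·54.4645 = 74.1606.
Competitive q* = 60.3, so Δq = 5.8355; wedge = 82.3303 − 74.1606 = 8.1697.
Welfare loss = ½ × 5.8355 × 8.1697 = 23.84.

23.84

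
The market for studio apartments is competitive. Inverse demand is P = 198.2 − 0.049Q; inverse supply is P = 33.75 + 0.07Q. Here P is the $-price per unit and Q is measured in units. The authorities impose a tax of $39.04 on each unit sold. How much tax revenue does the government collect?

$41142.91

Competitive equilibrium: 198.2 − 0.049Q = 33.75 + 0.07Q → Q* = 1381.9328, P* = 130.4853.
With the tax, the buyer price exceeds the seller price by 39.04: (198.2 − 0.049Q) − (33.75 + 0.07Q) = 39.04 → Q' = 1053.8655.
Tax revenue = 39.04 × 1053.8655 = $41142.91.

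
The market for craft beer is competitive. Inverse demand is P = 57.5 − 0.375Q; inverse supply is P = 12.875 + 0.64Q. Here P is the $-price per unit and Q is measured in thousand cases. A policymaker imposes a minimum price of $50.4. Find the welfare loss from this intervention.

$318 thousand

Competitive equilibrium: 57.5 − 0.375Q = 12.875 + 0.64Q → Q* = 43.96552, P* = 41.01293.
At the floor P = 50.4, quantity demanded = (57.5 − 50.4)/0.375 = 18.93333.
Sellers' marginal cost at Q' = 18.93333: 12.875 + 0.64·18.93333 = 24.99233.
ΔQ = 43.96552 − 18.93333 = 25.03219; wedge = 50.4 − 24.99233 = 25.40767.
The triangle = ½ × 25.03219 × 25.40767 = $318 thousand.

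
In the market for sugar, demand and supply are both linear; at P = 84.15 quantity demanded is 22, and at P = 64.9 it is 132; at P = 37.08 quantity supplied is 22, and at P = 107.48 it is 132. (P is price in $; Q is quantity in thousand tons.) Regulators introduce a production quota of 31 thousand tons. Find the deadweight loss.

$968.63 thousand

Demand slope = (64.9 − 84.15)/(132 − 22) = −0.175, so P = 88 − 0.175Q.
Supply slope = (107.48 − 37.08)/(132 − 22) = 0.64, so P = 23 + 0.64Q.
Competitive equilibrium: 88 − 0.175Q = 23 + 0.64Q → Q* = 79.7546, P* = 74.0429.
At Q = 31: demand price = 88 − 0.175·31 = 82.575; supply price = 23 + 0.64·31 = 42.84.
ΔQ = 79.7546 − 31 = 48.7546; wedge = 82.575 − 42.84 = 39.735.
Deadweight loss = ½ × 48.7546 × 39.735 = $968.63 thousand.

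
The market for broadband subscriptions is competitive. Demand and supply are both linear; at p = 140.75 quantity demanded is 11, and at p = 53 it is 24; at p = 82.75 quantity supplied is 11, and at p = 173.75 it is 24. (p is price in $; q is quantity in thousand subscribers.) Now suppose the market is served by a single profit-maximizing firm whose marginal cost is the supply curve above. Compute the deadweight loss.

Demand slope = (53 − 140.75)/(24 − 11) = −6.75, so p = 215 − 6.75q.
Supply slope = (173.75 − 82.75)/(24 − 11) = 7, so p = 5.75 + 7q.
Competitive equilibrium: 215 − 6.75q = 5.75 + 7q → q* = 15.2182, p* = 112.2773.
Marginal revenue: MR = 215 − 13.5q. Set MR = MC: 215 − 13.5q = 5.75 + 7q → q_m = 10.2073.
Price p_m = 215 − 6.75·10.2073 = 146.1007; MC(q_m) = 5.75 + 7·10.2073 = 77.2011.
Competitive q* = 15.2182, so Δq = 5.0109; wedge = 146.1007 − 77.2011 = 68.8996.
Welfare loss = ½ × 5.0109 × 68.8996 = $172.62 thousand.

$172.62 thousand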